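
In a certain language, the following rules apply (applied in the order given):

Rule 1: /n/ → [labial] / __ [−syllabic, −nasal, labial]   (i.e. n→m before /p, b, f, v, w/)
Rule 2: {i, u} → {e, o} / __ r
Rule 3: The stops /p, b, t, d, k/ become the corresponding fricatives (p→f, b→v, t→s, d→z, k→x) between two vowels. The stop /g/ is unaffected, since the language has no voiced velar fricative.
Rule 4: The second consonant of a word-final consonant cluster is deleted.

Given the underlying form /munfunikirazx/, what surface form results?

Rule 1 (nasal place assimilation): /n/ precedes the labial consonant /f/, so it assimilates in place to [m]. /munfunikirazx/ → mumfunikirazx.
Rule 2 (pre-rhotic lowering): /i/ is a high vowel immediately before /r/, so it lowers to [e]. /mumfunikirazx/ → mumfunikerazx.
Rule 3 (intervocalic spirantization): /k/ is a stop between vowels /i/ and /e/, so it spirantizes to the fricative [x]. /mumfunikerazx/ → mumfunixerazx.
Rule 4 (final cluster simplification): /x/ is the second consonant of a word-final cluster /zx/, so it deletes. /mumfunixerazx/ → mumfunixeraz.

mumfunixeraz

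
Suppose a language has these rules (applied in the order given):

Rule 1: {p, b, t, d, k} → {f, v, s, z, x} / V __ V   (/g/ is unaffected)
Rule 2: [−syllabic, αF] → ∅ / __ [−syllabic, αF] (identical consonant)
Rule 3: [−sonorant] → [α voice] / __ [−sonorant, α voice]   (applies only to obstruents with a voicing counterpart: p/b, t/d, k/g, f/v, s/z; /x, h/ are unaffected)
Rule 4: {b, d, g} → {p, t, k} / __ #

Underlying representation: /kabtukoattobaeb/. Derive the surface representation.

Rule 1 (intervocalic spirantization): /k/ is a stop between vowels /u/ and /o/, so it spirantizes to the fricative [x]. /b/ is a stop between vowels /o/ and /a/, so it spirantizes to the fricative [v]. /kabtukoattobaeb/ → kabtuxoattovaeb.
Rule 2 (degemination): /tt/ is a geminate; the first /t/ deletes. /kabtuxoattovaeb/ → kabtuxoatovaeb.
Rule 3 (regressive voicing assimilation): /b/ precedes the voiceless obstruent /t/, so it devoices to [p] by assimilation. /kabtuxoatovaeb/ → kaptuxoatovaeb.
Rule 4 (final devoicing): /b/ is a voiced stop in word-final position, so it devoices to [p]. /kaptuxoatovaeb/ → kaptuxoatovaep.

kaptuxoatovaep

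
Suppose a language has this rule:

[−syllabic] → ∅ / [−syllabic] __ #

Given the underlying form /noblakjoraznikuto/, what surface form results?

noblakjoraznikuto

No segment of /noblakjoraznikuto/ meets the structural description of the rule, so the form surfaces unchanged.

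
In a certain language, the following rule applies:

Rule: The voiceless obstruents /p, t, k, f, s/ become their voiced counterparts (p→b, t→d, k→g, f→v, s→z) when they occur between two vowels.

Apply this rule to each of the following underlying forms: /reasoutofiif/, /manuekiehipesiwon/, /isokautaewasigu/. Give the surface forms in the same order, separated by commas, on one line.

/reasoutofiif/: /s/ is a voiceless obstruent between vowels /a/ and /o/, so it voices to [z]. /t/ is a voiceless obstruent between vowels /u/ and /o/, so it voices to [d]. /f/ is a voiceless obstruent between vowels /o/ and /i/, so it voices to [v]. → [reazoudoviif].
/manuekiehipesiwon/: /k/ is a voiceless obstruent between vowels /e/ and /i/, so it voices to [g]. /p/ is a voiceless obstruent between vowels /i/ and /e/, so it voices to [b]. /s/ is a voiceless obstruent between vowels /e/ and /i/, so it voices to [z]. → [manuegiehibeziwon].
/isokautaewasigu/: /s/ is a voiceless obstruent between vowels /i/ and /o/, so it voices to [z]. /k/ is a voiceless obstruent between vowels /o/ and /a/, so it voices to [g]. /t/ is a voiceless obstruent between vowels /u/ and /a/, so it voices to [d]. /s/ is a voiceless obstruent between vowels /a/ and /i/, so it voices to [z]. → [izogaudaewazigu].

reazoudoviif, manuegiehibeziwon, izogaudaewazigu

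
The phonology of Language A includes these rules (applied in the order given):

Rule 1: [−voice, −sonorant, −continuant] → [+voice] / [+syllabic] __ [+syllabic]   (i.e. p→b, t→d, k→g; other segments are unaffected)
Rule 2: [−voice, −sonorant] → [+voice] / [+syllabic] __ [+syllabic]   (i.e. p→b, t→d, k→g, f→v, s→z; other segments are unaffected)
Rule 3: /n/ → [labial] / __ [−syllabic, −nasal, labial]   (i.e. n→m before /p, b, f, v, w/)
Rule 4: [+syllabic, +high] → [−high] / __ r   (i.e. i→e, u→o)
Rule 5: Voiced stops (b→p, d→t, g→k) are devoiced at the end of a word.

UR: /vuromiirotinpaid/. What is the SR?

voromierodimpait

Rule 1 (intervocalic voicing): /t/ is a voiceless stop between vowels /o/ and /i/, so it voices to [d]. /vuromiirotinpaid/ → vuromiirodinpaid.
Rule 2 (intervocalic voicing): no segment meets the environment; /vuromiirodinpaid/ is unchanged.
Rule 3 (nasal place assimilation): /n/ precedes the labial consonant /p/, so it assimilates in place to [m]. /vuromiirodinpaid/ → vuromiirodimpaid.
Rule 4 (pre-rhotic lowering): /u/ is a high vowel immediately before /r/, so it lowers to [o]. /i/ is a high vowel immediately before /r/, so it lowers to [e]. /vuromiirodimpaid/ → voromierodimpaid.
Rule 5 (final devoicing): /d/ is a voiced stop in word-final position, so it devoices to [t]. /voromierodimpaid/ → voromierodimpait.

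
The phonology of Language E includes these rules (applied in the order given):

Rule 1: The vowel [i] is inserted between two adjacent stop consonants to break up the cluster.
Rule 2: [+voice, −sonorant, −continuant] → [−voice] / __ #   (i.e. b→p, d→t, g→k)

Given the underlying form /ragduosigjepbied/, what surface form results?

Rule 1 (stop-cluster i-epenthesis): /g/ and /d/ form a stop–stop cluster, so [i] is inserted between them. /p/ and /b/ form a stop–stop cluster, so [i] is inserted between them. /ragduosigjepbied/ → ragiduosigjepibied.
Rule 2 (final devoicing): /d/ is a voiced stop in word-final position, so it devoices to [t]. /ragiduosigjepibied/ → ragiduosigjepibiet.

ragiduosigjepibiet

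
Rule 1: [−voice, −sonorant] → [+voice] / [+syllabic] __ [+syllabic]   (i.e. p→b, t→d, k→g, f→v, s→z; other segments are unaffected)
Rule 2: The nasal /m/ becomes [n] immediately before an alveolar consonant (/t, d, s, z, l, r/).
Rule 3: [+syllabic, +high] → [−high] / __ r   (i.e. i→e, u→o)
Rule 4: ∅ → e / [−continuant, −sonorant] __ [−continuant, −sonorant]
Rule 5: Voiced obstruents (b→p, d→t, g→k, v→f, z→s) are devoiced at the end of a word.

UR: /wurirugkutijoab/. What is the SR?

Rule 1 (intervocalic voicing): /t/ is a voiceless obstruent between vowels /u/ and /i/, so it voices to [d]. /wurirugkutijoab/ → wurirugkudijoab.
Rule 2 (nasal place assimilation): no segment meets the environment; /wurirugkudijoab/ is unchanged.
Rule 3 (pre-rhotic lowering): /u/ is a high vowel immediately before /r/, so it lowers to [o]. /i/ is a high vowel immediately before /r/, so it lowers to [e]. /wurirugkudijoab/ → worerugkudijoab.
Rule 4 (stop-cluster e-epenthesis): /g/ and /k/ form a stop–stop cluster, so [e] is inserted between them. /worerugkudijoab/ → worerugekudijoab.
Rule 5 (final devoicing): /b/ is a voiced obstruent in word-final position, so it devoices to [p]. /worerugekudijoab/ → worerugekudijoap.

worerugekudijoap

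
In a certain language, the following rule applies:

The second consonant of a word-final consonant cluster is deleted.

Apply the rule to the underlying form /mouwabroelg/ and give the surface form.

mouwabroel

/g/ is the second consonant of a word-final cluster /lg/, so it deletes.
The other instances of /m/, /w/, /b/, /r/, /l/ do not occur in the required environment and remain unchanged.
Surface form: [mouwabroel].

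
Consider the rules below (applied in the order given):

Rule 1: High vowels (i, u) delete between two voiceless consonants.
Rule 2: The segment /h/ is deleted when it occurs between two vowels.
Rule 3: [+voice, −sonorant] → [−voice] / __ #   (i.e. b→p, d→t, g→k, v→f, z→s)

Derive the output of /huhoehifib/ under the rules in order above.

hhoehfip

Rule 1 (high vowel syncope): /u/ is a high vowel flanked by voiceless consonants /h/ and /h/, so it deletes. /i/ is a high vowel flanked by voiceless consonants /h/ and /f/, so it deletes. /huhoehifib/ → hhoehfib.
Rule 2 (intervocalic h-deletion): no segment meets the environment; /hhoehfib/ is unchanged.
Rule 3 (final devoicing): /b/ is a voiced obstruent in word-final position, so it devoices to [p]. /hhoehfib/ → hhoehfip.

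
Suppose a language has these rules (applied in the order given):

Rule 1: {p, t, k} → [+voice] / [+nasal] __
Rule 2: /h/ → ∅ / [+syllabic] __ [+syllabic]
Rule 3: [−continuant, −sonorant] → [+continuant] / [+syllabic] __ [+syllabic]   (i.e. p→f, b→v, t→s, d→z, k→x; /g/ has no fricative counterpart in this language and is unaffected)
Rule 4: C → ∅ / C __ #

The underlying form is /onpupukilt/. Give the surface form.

onbufuxil

Rule 1 (post-nasal voicing): /p/ is a voiceless stop immediately after the nasal /n/, so it voices to [b]. /onpupukilt/ → onbupukilt.
Rule 2 (intervocalic h-deletion): no segment meets the environment; /onbupukilt/ is unchanged.
Rule 3 (intervocalic spirantization): /p/ is a stop between vowels /u/ and /u/, so it spirantizes to the fricative [f]. /k/ is a stop between vowels /u/ and /i/, so it spirantizes to the fricative [x]. /onbupukilt/ → onbufuxilt.
Rule 4 (final cluster simplification): /t/ is the second consonant of a word-final cluster /lt/, so it deletes. /onbufuxilt/ → onbufuxil.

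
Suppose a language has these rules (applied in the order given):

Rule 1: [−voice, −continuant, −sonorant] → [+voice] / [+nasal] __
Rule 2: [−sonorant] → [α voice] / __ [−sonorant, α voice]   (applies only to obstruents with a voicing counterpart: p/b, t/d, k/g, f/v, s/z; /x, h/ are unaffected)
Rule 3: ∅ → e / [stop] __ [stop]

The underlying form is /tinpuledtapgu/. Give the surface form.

tinbuletetabegu

Rule 1 (post-nasal voicing): /p/ is a voiceless stop immediately after the nasal /n/, so it voices to [b]. /tinpuledtapgu/ → tinbuledtapgu.
Rule 2 (regressive voicing assimilation): /d/ precedes the voiceless obstruent /t/, so it devoices to [t] by assimilation. /p/ precedes the voiced obstruent /g/, so it voices to [b] by assimilation. /tinbuledtapgu/ → tinbulettabgu.
Rule 3 (stop-cluster e-epenthesis): /t/ and /t/ form a stop–stop cluster, so [e] is inserted between them. /b/ and /g/ form a stop–stop cluster, so [e] is inserted between them. /tinbulettabgu/ → tinbuletetabegu.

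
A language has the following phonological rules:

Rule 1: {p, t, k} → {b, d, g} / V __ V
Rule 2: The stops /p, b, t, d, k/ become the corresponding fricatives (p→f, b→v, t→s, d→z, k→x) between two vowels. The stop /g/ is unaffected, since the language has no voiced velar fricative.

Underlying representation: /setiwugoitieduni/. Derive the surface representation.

Rule 1 (intervocalic voicing): /t/ is a voiceless stop between vowels /e/ and /i/, so it voices to [d]. /t/ is a voiceless stop between vowels /i/ and /i/, so it voices to [d]. /setiwugoitieduni/ → sediwugoidieduni.
Rule 2 (intervocalic spirantization): /d/ is a stop between vowels /e/ and /i/, so it spirantizes to the fricative [z]. /d/ is a stop between vowels /i/ and /i/, so it spirantizes to the fricative [z]. /d/ is a stop between vowels /e/ and /u/, so it spirantizes to the fricative [z]. /sediwugoidieduni/ → seziwugoiziezuni.

seziwugoiziezuni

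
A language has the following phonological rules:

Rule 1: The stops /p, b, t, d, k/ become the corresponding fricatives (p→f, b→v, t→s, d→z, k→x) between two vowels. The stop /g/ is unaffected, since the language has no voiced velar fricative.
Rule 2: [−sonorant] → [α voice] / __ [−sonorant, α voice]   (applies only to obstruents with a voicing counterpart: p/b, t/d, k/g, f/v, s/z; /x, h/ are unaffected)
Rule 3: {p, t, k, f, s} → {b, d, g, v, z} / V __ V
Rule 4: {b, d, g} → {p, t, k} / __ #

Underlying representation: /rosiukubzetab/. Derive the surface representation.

roziuxubzezap

Rule 1 (intervocalic spirantization): /k/ is a stop between vowels /u/ and /u/, so it spirantizes to the fricative [x]. /t/ is a stop between vowels /e/ and /a/, so it spirantizes to the fricative [s]. /rosiukubzetab/ → rosiuxubzesab.
Rule 2 (regressive voicing assimilation): no segment meets the environment; /rosiuxubzesab/ is unchanged.
Rule 3 (intervocalic voicing): /s/ is a voiceless obstruent between vowels /o/ and /i/, so it voices to [z]. /s/ is a voiceless obstruent between vowels /e/ and /a/, so it voices to [z]. /rosiuxubzesab/ → roziuxubzezab.
Rule 4 (final devoicing): /b/ is a voiced stop in word-final position, so it devoices to [p]. /roziuxubzezab/ → roziuxubzezap.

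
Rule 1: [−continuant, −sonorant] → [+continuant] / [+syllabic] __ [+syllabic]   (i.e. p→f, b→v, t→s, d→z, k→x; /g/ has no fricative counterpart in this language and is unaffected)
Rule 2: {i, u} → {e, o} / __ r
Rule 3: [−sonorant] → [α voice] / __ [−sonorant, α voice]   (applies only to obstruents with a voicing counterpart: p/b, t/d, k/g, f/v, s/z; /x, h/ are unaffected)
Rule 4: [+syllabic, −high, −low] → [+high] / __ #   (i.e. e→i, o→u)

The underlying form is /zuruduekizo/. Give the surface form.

Rule 1 (intervocalic spirantization): /d/ is a stop between vowels /u/ and /u/, so it spirantizes to the fricative [z]. /k/ is a stop between vowels /e/ and /i/, so it spirantizes to the fricative [x]. /zuruduekizo/ → zuruzuexizo.
Rule 2 (pre-rhotic lowering): /u/ is a high vowel immediately before /r/, so it lowers to [o]. /zuruzuexizo/ → zoruzuexizo.
Rule 3 (regressive voicing assimilation): no segment meets the environment; /zoruzuexizo/ is unchanged.
Rule 4 (final vowel raising): /o/ is a mid vowel in word-final position, so it raises to [u]. /zoruzuexizo/ → zoruzuexizu.

zoruzuexizu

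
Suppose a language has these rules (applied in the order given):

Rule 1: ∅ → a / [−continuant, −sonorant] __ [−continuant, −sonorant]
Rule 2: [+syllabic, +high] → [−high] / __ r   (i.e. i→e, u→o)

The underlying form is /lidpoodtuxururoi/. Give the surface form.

Rule 1 (stop-cluster a-epenthesis): /d/ and /p/ form a stop–stop cluster, so [a] is inserted between them. /d/ and /t/ form a stop–stop cluster, so [a] is inserted between them. /lidpoodtuxururoi/ → lidapoodatuxururoi.
Rule 2 (pre-rhotic lowering): /u/ is a high vowel immediately before /r/, so it lowers to [o]. /u/ is a high vowel immediately before /r/, so it lowers to [o]. /lidapoodatuxururoi/ → lidapoodatuxororoi.

lidapoodatuxororoi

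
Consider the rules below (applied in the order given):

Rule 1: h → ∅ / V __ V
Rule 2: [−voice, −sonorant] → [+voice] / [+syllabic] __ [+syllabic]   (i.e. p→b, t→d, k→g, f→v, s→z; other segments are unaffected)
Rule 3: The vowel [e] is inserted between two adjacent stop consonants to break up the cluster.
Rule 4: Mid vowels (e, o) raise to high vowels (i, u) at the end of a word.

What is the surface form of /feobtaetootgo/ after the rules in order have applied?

feobetaedootegu

Rule 1 (intervocalic h-deletion): no segment meets the environment; /feobtaetootgo/ is unchanged.
Rule 2 (intervocalic voicing): /t/ is a voiceless obstruent between vowels /e/ and /o/, so it voices to [d]. /feobtaetootgo/ → feobtaedootgo.
Rule 3 (stop-cluster e-epenthesis): /b/ and /t/ form a stop–stop cluster, so [e] is inserted between them. /t/ and /g/ form a stop–stop cluster, so [e] is inserted between them. /feobtaedootgo/ → feobetaedootego.
Rule 4 (final vowel raising): /o/ is a mid vowel in word-final position, so it raises to [u]. /feobetaedootego/ → feobetaedootegu.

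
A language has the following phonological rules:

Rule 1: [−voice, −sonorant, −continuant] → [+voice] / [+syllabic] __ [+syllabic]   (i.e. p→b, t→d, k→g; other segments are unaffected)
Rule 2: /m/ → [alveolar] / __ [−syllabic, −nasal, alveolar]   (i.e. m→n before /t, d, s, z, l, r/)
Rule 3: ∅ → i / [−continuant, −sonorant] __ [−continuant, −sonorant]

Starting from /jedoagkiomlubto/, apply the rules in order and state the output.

jedoagikionlubito

Rule 1 (intervocalic voicing): no segment meets the environment; /jedoagkiomlubto/ is unchanged.
Rule 2 (nasal place assimilation): /m/ precedes the alveolar consonant /l/, so it assimilates in place to [n]. /jedoagkiomlubto/ → jedoagkionlubto.
Rule 3 (stop-cluster i-epenthesis): /g/ and /k/ form a stop–stop cluster, so [i] is inserted between them. /b/ and /t/ form a stop–stop cluster, so [i] is inserted between them. /jedoagkionlubto/ → jedoagikionlubito.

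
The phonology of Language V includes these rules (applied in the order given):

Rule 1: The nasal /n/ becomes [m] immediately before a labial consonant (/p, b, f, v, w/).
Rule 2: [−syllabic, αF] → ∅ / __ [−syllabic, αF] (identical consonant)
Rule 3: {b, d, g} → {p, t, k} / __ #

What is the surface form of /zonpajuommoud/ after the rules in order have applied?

Rule 1 (nasal place assimilation): /n/ precedes the labial consonant /p/, so it assimilates in place to [m]. /zonpajuommoud/ → zompajuommoud.
Rule 2 (degemination): /mm/ is a geminate; the first /m/ deletes. /zompajuommoud/ → zompajuomoud.
Rule 3 (final devoicing): /d/ is a voiced stop in word-final position, so it devoices to [t]. /zompajuomoud/ → zompajuomout.

zompajuomout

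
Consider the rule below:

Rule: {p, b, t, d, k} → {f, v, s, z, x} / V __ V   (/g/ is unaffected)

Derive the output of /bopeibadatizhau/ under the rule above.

Scanning /bopeibadatizhau/: /b/ at position 1 is not in the conditioning environment; /p/ is a stop between vowels /o/ and /e/, so it spirantizes to the fricative [f]; /b/ is a stop between vowels /i/ and /a/, so it spirantizes to the fricative [v]; /d/ is a stop between vowels /a/ and /a/, so it spirantizes to the fricative [z]; /t/ is a stop between vowels /a/ and /i/, so it spirantizes to the fricative [s].
Result: [bofeivazasizhau].

bofeivazasizhau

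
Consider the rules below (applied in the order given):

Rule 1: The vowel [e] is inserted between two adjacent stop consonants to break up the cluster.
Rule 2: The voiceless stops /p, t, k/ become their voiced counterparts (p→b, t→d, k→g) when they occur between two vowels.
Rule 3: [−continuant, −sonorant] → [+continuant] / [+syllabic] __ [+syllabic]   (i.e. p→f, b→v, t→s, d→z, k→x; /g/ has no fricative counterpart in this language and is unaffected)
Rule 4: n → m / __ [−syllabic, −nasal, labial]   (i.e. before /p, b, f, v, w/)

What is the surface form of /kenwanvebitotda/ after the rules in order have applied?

kemwamvevizozeza

Rule 1 (stop-cluster e-epenthesis): /t/ and /d/ form a stop–stop cluster, so [e] is inserted between them. /kenwanvebitotda/ → kenwanvebitoteda.
Rule 2 (intervocalic voicing): /t/ is a voiceless stop between vowels /i/ and /o/, so it voices to [d]. /t/ is a voiceless stop between vowels /o/ and /e/, so it voices to [d]. /kenwanvebitoteda/ → kenwanvebidodeda.
Rule 3 (intervocalic spirantization): /b/ is a stop between vowels /e/ and /i/, so it spirantizes to the fricative [v]. /d/ is a stop between vowels /i/ and /o/, so it spirantizes to the fricative [z]. /d/ is a stop between vowels /o/ and /e/, so it spirantizes to the fricative [z]. /d/ is a stop between vowels /e/ and /a/, so it spirantizes to the fricative [z]. /kenwanvebidodeda/ → kenwanvevizozeza.
Rule 4 (nasal place assimilation): /n/ precedes the labial consonant /w/, so it assimilates in place to [m]. /n/ precedes the labial consonant /v/, so it assimilates in place to [m]. /kenwanvevizozeza/ → kemwamvevizozeza.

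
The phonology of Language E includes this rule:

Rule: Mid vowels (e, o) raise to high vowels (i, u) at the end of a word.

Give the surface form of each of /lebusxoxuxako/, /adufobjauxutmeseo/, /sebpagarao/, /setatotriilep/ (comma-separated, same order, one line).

lebusxoxuxaku, adufobjauxutmeseu, sebpagarau, setatotriilep

/lebusxoxuxako/: /o/ is a mid vowel in word-final position, so it raises to [u]. → [lebusxoxuxaku].
/adufobjauxutmeseo/: /o/ is a mid vowel in word-final position, so it raises to [u]. → [adufobjauxutmeseu].
/sebpagarao/: /o/ is a mid vowel in word-final position, so it raises to [u]. → [sebpagarau].
/setatotriilep/: the rule's environment is not met; surfaces unchanged as [setatotriilep].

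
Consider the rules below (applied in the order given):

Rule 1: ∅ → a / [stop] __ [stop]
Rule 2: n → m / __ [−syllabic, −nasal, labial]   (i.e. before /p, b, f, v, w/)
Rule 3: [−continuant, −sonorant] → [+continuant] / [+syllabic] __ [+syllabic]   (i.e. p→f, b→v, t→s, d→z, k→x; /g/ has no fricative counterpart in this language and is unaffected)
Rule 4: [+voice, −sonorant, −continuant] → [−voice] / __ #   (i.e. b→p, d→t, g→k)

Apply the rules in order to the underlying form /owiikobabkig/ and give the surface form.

Rule 1 (stop-cluster a-epenthesis): /b/ and /k/ form a stop–stop cluster, so [a] is inserted between them. /owiikobabkig/ → owiikobabakig.
Rule 2 (nasal place assimilation): no segment meets the environment; /owiikobabakig/ is unchanged.
Rule 3 (intervocalic spirantization): /k/ is a stop between vowels /i/ and /o/, so it spirantizes to the fricative [x]. /b/ is a stop between vowels /o/ and /a/, so it spirantizes to the fricative [v]. /b/ is a stop between vowels /a/ and /a/, so it spirantizes to the fricative [v]. /k/ is a stop between vowels /a/ and /i/, so it spirantizes to the fricative [x]. /owiikobabakig/ → owiixovavaxig.
Rule 4 (final devoicing): /g/ is a voiced stop in word-final position, so it devoices to [k]. /owiixovavaxig/ → owiixovavaxik.

owiixovavaxik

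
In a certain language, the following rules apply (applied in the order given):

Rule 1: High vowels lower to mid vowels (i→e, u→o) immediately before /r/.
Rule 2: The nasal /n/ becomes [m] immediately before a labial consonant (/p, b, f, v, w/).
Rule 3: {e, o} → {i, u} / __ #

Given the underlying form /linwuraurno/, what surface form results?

Rule 1 (pre-rhotic lowering): /u/ is a high vowel immediately before /r/, so it lowers to [o]. /u/ is a high vowel immediately before /r/, so it lowers to [o]. /linwuraurno/ → linworaorno.
Rule 2 (nasal place assimilation): /n/ precedes the labial consonant /w/, so it assimilates in place to [m]. /linworaorno/ → limworaorno.
Rule 3 (final vowel raising): /o/ is a mid vowel in word-final position, so it raises to [u]. /limworaorno/ → limworaornu.

limworaornu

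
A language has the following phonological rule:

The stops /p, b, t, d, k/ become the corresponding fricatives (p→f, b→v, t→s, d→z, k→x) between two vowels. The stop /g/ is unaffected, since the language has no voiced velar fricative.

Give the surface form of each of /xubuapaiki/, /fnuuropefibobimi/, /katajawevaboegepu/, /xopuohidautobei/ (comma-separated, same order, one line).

/xubuapaiki/: /b/ is a stop between vowels /u/ and /u/, so it spirantizes to the fricative [v]. /p/ is a stop between vowels /a/ and /a/, so it spirantizes to the fricative [f]. /k/ is a stop between vowels /i/ and /i/, so it spirantizes to the fricative [x]. → [xuvuafaixi].
/fnuuropefibobimi/: /p/ is a stop between vowels /o/ and /e/, so it spirantizes to the fricative [f]. /b/ is a stop between vowels /i/ and /o/, so it spirantizes to the fricative [v]. /b/ is a stop between vowels /o/ and /i/, so it spirantizes to the fricative [v]. → [fnuurofefivovimi].
/katajawevaboegepu/: /t/ is a stop between vowels /a/ and /a/, so it spirantizes to the fricative [s]. /b/ is a stop between vowels /a/ and /o/, so it spirantizes to the fricative [v]. /p/ is a stop between vowels /e/ and /u/, so it spirantizes to the fricative [f]. → [kasajawevavoegefu].
/xopuohidautobei/: /p/ is a stop between vowels /o/ and /u/, so it spirantizes to the fricative [f]. /d/ is a stop between vowels /i/ and /a/, so it spirantizes to the fricative [z]. /t/ is a stop between vowels /u/ and /o/, so it spirantizes to the fricative [s]. /b/ is a stop between vowels /o/ and /e/, so it spirantizes to the fricative [v]. → [xofuohizausovei].

xuvuafaixi, fnuurofefivovimi, kasajawevavoegefu, xofuohizausovei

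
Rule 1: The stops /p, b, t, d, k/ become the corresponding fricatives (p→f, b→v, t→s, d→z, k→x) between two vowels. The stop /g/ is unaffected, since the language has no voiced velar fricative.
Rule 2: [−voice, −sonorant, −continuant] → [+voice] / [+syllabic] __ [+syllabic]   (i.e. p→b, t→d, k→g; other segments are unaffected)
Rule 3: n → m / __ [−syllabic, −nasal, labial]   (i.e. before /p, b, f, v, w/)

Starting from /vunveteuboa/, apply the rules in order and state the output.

vumveseuvoa

Rule 1 (intervocalic spirantization): /t/ is a stop between vowels /e/ and /e/, so it spirantizes to the fricative [s]. /b/ is a stop between vowels /u/ and /o/, so it spirantizes to the fricative [v]. /vunveteuboa/ → vunveseuvoa.
Rule 2 (intervocalic voicing): no segment meets the environment; /vunveseuvoa/ is unchanged.
Rule 3 (nasal place assimilation): /n/ precedes the labial consonant /v/, so it assimilates in place to [m]. /vunveseuvoa/ → vumveseuvoa.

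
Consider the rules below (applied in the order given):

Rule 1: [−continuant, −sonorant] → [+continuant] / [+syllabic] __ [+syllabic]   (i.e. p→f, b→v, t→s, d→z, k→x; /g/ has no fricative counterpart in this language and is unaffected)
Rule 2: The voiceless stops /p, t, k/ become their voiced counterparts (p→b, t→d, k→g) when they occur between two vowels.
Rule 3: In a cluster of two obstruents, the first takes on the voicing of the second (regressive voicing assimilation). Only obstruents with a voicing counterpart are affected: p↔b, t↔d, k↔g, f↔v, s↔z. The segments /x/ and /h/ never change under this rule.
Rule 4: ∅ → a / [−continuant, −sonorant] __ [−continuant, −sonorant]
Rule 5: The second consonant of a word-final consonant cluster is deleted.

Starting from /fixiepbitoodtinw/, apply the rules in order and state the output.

Rule 1 (intervocalic spirantization): /t/ is a stop between vowels /i/ and /o/, so it spirantizes to the fricative [s]. /fixiepbitoodtinw/ → fixiepbisoodtinw.
Rule 2 (intervocalic voicing): no segment meets the environment; /fixiepbisoodtinw/ is unchanged.
Rule 3 (regressive voicing assimilation): /p/ precedes the voiced obstruent /b/, so it voices to [b] by assimilation. /d/ precedes the voiceless obstruent /t/, so it devoices to [t] by assimilation. /fixiepbisoodtinw/ → fixiebbisoottinw.
Rule 4 (stop-cluster a-epenthesis): /b/ and /b/ form a stop–stop cluster, so [a] is inserted between them. /t/ and /t/ form a stop–stop cluster, so [a] is inserted between them. /fixiebbisoottinw/ → fixiebabisootatinw.
Rule 5 (final cluster simplification): /w/ is the second consonant of a word-final cluster /nw/, so it deletes. /fixiebabisootatinw/ → fixiebabisootatin.

fixiebabisootatin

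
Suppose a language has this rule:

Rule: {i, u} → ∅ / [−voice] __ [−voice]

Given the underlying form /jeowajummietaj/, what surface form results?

No segment of /jeowajummietaj/ meets the structural description of the rule, so the form surfaces unchanged.

jeowajummietaj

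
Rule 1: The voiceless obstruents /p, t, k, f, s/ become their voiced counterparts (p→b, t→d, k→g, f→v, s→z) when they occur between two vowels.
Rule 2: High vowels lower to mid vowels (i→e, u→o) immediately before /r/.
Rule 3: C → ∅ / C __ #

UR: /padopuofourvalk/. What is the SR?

Rule 1 (intervocalic voicing): /p/ is a voiceless obstruent between vowels /o/ and /u/, so it voices to [b]. /f/ is a voiceless obstruent between vowels /o/ and /o/, so it voices to [v]. /padopuofourvalk/ → padobuovourvalk.
Rule 2 (pre-rhotic lowering): /u/ is a high vowel immediately before /r/, so it lowers to [o]. /padobuovourvalk/ → padobuovoorvalk.
Rule 3 (final cluster simplification): /k/ is the second consonant of a word-final cluster /lk/, so it deletes. /padobuovoorvalk/ → padobuovoorval.

padobuovoorval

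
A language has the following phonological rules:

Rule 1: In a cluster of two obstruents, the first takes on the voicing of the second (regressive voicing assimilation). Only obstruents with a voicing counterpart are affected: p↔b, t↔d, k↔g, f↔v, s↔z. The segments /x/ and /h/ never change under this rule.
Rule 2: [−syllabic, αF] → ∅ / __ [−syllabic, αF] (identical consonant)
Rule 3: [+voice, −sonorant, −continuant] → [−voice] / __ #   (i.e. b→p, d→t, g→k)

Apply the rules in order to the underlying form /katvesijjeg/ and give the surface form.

Rule 1 (regressive voicing assimilation): /t/ precedes the voiced obstruent /v/, so it voices to [d] by assimilation. /katvesijjeg/ → kadvesijjeg.
Rule 2 (degemination): /jj/ is a geminate; the first /j/ deletes. /kadvesijjeg/ → kadvesijeg.
Rule 3 (final devoicing): /g/ is a voiced stop in word-final position, so it devoices to [k]. /kadvesijeg/ → kadvesijek.

kadvesijek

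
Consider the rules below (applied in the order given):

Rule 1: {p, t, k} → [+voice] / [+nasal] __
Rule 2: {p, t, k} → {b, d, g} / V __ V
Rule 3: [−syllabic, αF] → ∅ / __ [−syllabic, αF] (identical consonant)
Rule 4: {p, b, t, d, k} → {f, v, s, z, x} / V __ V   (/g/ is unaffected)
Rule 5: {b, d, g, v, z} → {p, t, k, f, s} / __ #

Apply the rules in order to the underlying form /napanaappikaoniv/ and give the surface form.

Rule 1 (post-nasal voicing): no segment meets the environment; /napanaappikaoniv/ is unchanged.
Rule 2 (intervocalic voicing): /p/ is a voiceless stop between vowels /a/ and /a/, so it voices to [b]. /k/ is a voiceless stop between vowels /i/ and /a/, so it voices to [g]. /napanaappikaoniv/ → nabanaappigaoniv.
Rule 3 (degemination): /pp/ is a geminate; the first /p/ deletes. /nabanaappigaoniv/ → nabanaapigaoniv.
Rule 4 (intervocalic spirantization): /b/ is a stop between vowels /a/ and /a/, so it spirantizes to the fricative [v]. /p/ is a stop between vowels /a/ and /i/, so it spirantizes to the fricative [f]. /nabanaapigaoniv/ → navanaafigaoniv.
Rule 5 (final devoicing): /v/ is a voiced obstruent in word-final position, so it devoices to [f]. /navanaafigaoniv/ → navanaafigaonif.

navanaafigaonif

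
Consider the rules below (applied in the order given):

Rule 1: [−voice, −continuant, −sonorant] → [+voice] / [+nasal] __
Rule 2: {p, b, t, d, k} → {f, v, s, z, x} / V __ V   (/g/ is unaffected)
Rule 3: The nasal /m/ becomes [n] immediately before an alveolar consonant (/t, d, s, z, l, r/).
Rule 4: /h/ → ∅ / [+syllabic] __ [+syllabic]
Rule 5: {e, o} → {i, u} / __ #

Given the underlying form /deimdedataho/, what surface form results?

Rule 1 (post-nasal voicing): no segment meets the environment; /deimdedataho/ is unchanged.
Rule 2 (intervocalic spirantization): /d/ is a stop between vowels /e/ and /a/, so it spirantizes to the fricative [z]. /t/ is a stop between vowels /a/ and /a/, so it spirantizes to the fricative [s]. /deimdedataho/ → deimdezasaho.
Rule 3 (nasal place assimilation): /m/ precedes the alveolar consonant /d/, so it assimilates in place to [n]. /deimdezasaho/ → deindezasaho.
Rule 4 (intervocalic h-deletion): /h/ occurs between vowels /a/ and /o/, so it deletes. /deindezasaho/ → deindezasao.
Rule 5 (final vowel raising): /o/ is a mid vowel in word-final position, so it raises to [u]. /deindezasao/ → deindezasau.

deindezasau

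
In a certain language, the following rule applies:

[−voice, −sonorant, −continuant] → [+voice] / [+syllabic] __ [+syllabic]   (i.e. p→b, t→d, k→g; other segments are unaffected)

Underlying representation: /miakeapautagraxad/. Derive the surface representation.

/k/ is a voiceless stop between vowels /a/ and /e/, so it voices to [g].
/p/ is a voiceless stop between vowels /a/ and /a/, so it voices to [b].
/t/ is a voiceless stop between vowels /u/ and /a/, so it voices to [d].
Surface form: [miageabaudagraxad].

miageabaudagraxad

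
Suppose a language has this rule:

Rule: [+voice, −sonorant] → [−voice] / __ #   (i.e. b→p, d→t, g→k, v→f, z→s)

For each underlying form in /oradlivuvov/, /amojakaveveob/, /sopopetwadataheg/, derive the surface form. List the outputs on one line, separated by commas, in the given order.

oradlivuvof, amojakaveveop, sopopetwadatahek

/oradlivuvov/: /v/ is a voiced obstruent in word-final position, so it devoices to [f]. → [oradlivuvof].
/amojakaveveob/: /b/ is a voiced obstruent in word-final position, so it devoices to [p]. → [amojakaveveop].
/sopopetwadataheg/: /g/ is a voiced obstruent in word-final position, so it devoices to [k]. → [sopopetwadatahek].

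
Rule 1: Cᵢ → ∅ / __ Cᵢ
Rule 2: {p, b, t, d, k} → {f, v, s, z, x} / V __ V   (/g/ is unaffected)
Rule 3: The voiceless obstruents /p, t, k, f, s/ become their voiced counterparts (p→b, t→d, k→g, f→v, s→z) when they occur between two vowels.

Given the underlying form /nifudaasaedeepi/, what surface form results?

nivuzaazaezeevi

Rule 1 (degemination): no segment meets the environment; /nifudaasaedeepi/ is unchanged.
Rule 2 (intervocalic spirantization): /d/ is a stop between vowels /u/ and /a/, so it spirantizes to the fricative [z]. /d/ is a stop between vowels /e/ and /e/, so it spirantizes to the fricative [z]. /p/ is a stop between vowels /e/ and /i/, so it spirantizes to the fricative [f]. /nifudaasaedeepi/ → nifuzaasaezeefi.
Rule 3 (intervocalic voicing): /f/ is a voiceless obstruent between vowels /i/ and /u/, so it voices to [v]. /s/ is a voiceless obstruent between vowels /a/ and /a/, so it voices to [z]. /f/ is a voiceless obstruent between vowels /e/ and /i/, so it voices to [v]. /nifuzaasaezeefi/ → nivuzaazaezeevi.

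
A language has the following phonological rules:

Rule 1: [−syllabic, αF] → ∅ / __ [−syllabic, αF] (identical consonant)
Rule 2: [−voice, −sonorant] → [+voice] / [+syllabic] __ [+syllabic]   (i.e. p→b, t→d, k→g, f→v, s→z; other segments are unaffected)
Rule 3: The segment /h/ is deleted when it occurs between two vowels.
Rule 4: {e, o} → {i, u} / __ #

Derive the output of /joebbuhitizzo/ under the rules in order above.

joebuidizu

Rule 1 (degemination): /bb/ is a geminate; the first /b/ deletes. /zz/ is a geminate; the first /z/ deletes. /joebbuhitizzo/ → joebuhitizo.
Rule 2 (intervocalic voicing): /t/ is a voiceless obstruent between vowels /i/ and /i/, so it voices to [d]. /joebuhitizo/ → joebuhidizo.
Rule 3 (intervocalic h-deletion): /h/ occurs between vowels /u/ and /i/, so it deletes. /joebuhidizo/ → joebuidizo.
Rule 4 (final vowel raising): /o/ is a mid vowel in word-final position, so it raises to [u]. /joebuidizo/ → joebuidizu.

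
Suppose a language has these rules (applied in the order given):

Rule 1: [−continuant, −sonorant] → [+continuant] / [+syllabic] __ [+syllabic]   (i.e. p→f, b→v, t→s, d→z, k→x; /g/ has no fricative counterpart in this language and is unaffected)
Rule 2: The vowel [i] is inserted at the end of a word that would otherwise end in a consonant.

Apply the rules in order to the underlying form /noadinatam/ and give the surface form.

Rule 1 (intervocalic spirantization): /d/ is a stop between vowels /a/ and /i/, so it spirantizes to the fricative [z]. /t/ is a stop between vowels /a/ and /a/, so it spirantizes to the fricative [s]. /noadinatam/ → noazinasam.
Rule 2 (final i-epenthesis): the form ends in the consonant /m/, so [i] is inserted word-finally. /noazinasam/ → noazinasami.

noazinasami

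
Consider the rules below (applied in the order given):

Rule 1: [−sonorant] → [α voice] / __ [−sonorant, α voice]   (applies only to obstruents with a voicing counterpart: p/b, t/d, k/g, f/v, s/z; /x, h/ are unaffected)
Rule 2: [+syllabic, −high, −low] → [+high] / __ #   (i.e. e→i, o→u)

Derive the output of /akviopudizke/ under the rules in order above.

agviopudiski

Rule 1 (regressive voicing assimilation): /k/ precedes the voiced obstruent /v/, so it voices to [g] by assimilation. /z/ precedes the voiceless obstruent /k/, so it devoices to [s] by assimilation. /akviopudizke/ → agviopudiske.
Rule 2 (final vowel raising): /e/ is a mid vowel in word-final position, so it raises to [i]. /agviopudiske/ → agviopudiski.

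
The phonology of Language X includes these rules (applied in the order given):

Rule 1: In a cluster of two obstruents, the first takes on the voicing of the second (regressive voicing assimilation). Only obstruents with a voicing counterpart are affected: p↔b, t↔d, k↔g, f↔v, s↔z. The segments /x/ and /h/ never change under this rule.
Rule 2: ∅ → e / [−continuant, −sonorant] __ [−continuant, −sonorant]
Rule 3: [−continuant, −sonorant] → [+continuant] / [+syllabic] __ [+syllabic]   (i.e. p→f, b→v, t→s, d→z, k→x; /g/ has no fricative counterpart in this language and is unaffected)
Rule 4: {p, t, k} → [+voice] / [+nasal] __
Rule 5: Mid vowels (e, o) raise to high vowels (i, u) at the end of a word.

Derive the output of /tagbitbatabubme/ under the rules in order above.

tagevizevasavubmi

Rule 1 (regressive voicing assimilation): /t/ precedes the voiced obstruent /b/, so it voices to [d] by assimilation. /tagbitbatabubme/ → tagbidbatabubme.
Rule 2 (stop-cluster e-epenthesis): /g/ and /b/ form a stop–stop cluster, so [e] is inserted between them. /d/ and /b/ form a stop–stop cluster, so [e] is inserted between them. /tagbidbatabubme/ → tagebidebatabubme.
Rule 3 (intervocalic spirantization): /b/ is a stop between vowels /e/ and /i/, so it spirantizes to the fricative [v]. /d/ is a stop between vowels /i/ and /e/, so it spirantizes to the fricative [z]. /b/ is a stop between vowels /e/ and /a/, so it spirantizes to the fricative [v]. /t/ is a stop between vowels /a/ and /a/, so it spirantizes to the fricative [s]. /b/ is a stop between vowels /a/ and /u/, so it spirantizes to the fricative [v]. /tagebidebatabubme/ → tagevizevasavubme.
Rule 4 (post-nasal voicing): no segment meets the environment; /tagevizevasavubme/ is unchanged.
Rule 5 (final vowel raising): /e/ is a mid vowel in word-final position, so it raises to [i]. /tagevizevasavubme/ → tagevizevasavubmi.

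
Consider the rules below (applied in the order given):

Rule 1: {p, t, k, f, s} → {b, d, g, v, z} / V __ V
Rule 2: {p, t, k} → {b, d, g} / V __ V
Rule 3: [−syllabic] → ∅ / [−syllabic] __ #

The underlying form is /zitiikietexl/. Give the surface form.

Rule 1 (intervocalic voicing): /t/ is a voiceless obstruent between vowels /i/ and /i/, so it voices to [d]. /k/ is a voiceless obstruent between vowels /i/ and /i/, so it voices to [g]. /t/ is a voiceless obstruent between vowels /e/ and /e/, so it voices to [d]. /zitiikietexl/ → zidiigiedexl.
Rule 2 (intervocalic voicing): no segment meets the environment; /zidiigiedexl/ is unchanged.
Rule 3 (final cluster simplification): /l/ is the second consonant of a word-final cluster /xl/, so it deletes. /zidiigiedexl/ → zidiigiedex.

zidiigiedex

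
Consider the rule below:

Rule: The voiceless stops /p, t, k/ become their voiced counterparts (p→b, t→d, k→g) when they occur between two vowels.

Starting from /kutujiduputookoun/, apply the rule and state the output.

Scanning /kutujiduputookoun/: /k/ at position 1 is not in the conditioning environment; /t/ is a voiceless stop between vowels /u/ and /u/, so it voices to [d]; /p/ is a voiceless stop between vowels /u/ and /u/, so it voices to [b]; /t/ is a voiceless stop between vowels /u/ and /o/, so it voices to [d]; /k/ is a voiceless stop between vowels /o/ and /o/, so it voices to [g].
Result: [kudujidubudoogoun].

kudujidubudoogoun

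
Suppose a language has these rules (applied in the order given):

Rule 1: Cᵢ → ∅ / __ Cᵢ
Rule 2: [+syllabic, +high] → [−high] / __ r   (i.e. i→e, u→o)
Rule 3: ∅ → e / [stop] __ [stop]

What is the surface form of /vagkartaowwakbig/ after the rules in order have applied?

vagekartaowakebig

Rule 1 (degemination): /ww/ is a geminate; the first /w/ deletes. /vagkartaowwakbig/ → vagkartaowakbig.
Rule 2 (pre-rhotic lowering): no segment meets the environment; /vagkartaowakbig/ is unchanged.
Rule 3 (stop-cluster e-epenthesis): /g/ and /k/ form a stop–stop cluster, so [e] is inserted between them. /k/ and /b/ form a stop–stop cluster, so [e] is inserted between them. /vagkartaowakbig/ → vagekartaowakebig.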